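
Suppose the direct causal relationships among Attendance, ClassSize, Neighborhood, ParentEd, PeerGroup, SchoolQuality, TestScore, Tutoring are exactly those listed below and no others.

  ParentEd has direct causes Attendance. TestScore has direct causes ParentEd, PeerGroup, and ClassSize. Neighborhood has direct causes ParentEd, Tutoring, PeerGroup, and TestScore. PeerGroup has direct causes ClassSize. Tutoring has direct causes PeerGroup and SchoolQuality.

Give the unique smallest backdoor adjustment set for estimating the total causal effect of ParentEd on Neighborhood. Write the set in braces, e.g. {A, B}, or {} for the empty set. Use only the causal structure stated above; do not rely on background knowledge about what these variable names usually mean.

Variables eligible for adjustment (non-descendants of ParentEd, excluding ParentEd and Neighborhood): {Attendance, ClassSize, PeerGroup, SchoolQuality, Tutoring}.
Backdoor paths from ParentEd to Neighborhood:
  (none)
With no backdoor paths the empty set already satisfies the criterion, and it is trivially minimal.

{}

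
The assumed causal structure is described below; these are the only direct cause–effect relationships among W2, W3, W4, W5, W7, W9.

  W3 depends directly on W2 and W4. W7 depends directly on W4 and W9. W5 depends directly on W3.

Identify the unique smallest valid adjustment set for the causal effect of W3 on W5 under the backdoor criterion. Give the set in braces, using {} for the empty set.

Variables eligible for adjustment (non-descendants of W3, excluding W3 and W5): {W2, W4, W7, W9}.
Backdoor paths from W3 to W5:
  (none)
With no backdoor paths the empty set already satisfies the criterion, and it is trivially minimal.

{}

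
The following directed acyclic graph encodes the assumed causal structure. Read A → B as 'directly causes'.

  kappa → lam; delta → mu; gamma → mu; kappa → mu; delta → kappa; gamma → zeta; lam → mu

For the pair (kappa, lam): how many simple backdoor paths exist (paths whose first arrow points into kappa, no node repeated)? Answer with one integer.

A backdoor path from kappa to lam is any simple undirected path whose first edge points into kappa (i.e. leaves kappa via a parent).
Parents of kappa: {delta}.
Enumerating:
  P1: kappa <- delta -> mu <- lam
That exhausts the simple backdoor paths. Count: 1.

1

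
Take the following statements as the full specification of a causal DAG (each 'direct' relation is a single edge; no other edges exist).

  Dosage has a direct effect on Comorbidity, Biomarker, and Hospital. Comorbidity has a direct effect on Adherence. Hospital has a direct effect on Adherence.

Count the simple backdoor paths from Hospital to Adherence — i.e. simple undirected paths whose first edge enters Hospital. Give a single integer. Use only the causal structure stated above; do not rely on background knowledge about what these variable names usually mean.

A backdoor path from Hospital to Adherence is any simple undirected path whose first edge points into Hospital (i.e. leaves Hospital via a parent).
Parents of Hospital: {Dosage}.
Enumerating:
  P1: Hospital <- Dosage -> Comorbidity -> Adherence
That exhausts the simple backdoor paths. Count: 1.

1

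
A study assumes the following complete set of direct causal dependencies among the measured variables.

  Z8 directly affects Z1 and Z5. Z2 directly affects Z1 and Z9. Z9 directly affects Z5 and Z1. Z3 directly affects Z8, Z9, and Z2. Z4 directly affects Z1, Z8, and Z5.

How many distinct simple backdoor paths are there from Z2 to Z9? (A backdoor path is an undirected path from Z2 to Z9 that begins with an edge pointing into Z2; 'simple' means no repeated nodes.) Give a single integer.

A backdoor path from Z2 to Z9 is any simple undirected path whose first edge points into Z2 (i.e. leaves Z2 via a parent).
Parents of Z2: {Z3}.
Enumerating:
  P1: Z2 <- Z3 -> Z8 <- Z4 -> Z5 <- Z9
  P2: Z2 <- Z3 -> Z8 <- Z4 -> Z1 <- Z9
  P3: Z2 <- Z3 -> Z8 -> Z5 <- Z4 -> Z1 <- Z9
  P4: Z2 <- Z3 -> Z8 -> Z5 <- Z9
  P5: Z2 <- Z3 -> Z8 -> Z1 <- Z4 -> Z5 <- Z9
  P6: Z2 <- Z3 -> Z8 -> Z1 <- Z9
  P7: Z2 <- Z3 -> Z9
That exhausts the simple backdoor paths. Count: 7.

7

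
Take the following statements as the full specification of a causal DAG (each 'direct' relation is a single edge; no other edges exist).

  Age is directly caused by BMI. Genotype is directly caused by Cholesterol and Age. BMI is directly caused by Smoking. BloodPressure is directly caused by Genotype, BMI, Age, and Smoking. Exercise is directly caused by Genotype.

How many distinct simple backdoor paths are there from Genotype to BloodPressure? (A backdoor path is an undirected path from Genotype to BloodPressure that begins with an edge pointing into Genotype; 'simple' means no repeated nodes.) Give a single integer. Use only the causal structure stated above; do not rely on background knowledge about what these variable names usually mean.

3

A backdoor path from Genotype to BloodPressure is any simple undirected path whose first edge points into Genotype (i.e. leaves Genotype via a parent).
Parents of Genotype: {Age, Cholesterol}.
Enumerating:
  P1: Genotype <- Age <- BMI <- Smoking -> BloodPressure
  P2: Genotype <- Age <- BMI -> BloodPressure
  P3: Genotype <- Age -> BloodPressure
That exhausts the simple backdoor paths. Count: 3.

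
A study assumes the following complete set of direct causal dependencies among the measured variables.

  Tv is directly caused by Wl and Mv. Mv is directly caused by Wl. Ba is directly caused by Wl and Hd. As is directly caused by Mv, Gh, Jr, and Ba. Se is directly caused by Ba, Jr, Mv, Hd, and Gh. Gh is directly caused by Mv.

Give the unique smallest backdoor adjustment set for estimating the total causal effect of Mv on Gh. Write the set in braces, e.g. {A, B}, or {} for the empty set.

Variables eligible for adjustment (non-descendants of Mv, excluding Mv and Gh): {Ba, Hd, Jr, Wl}.
Backdoor paths from Mv to Gh:
  P1: Mv <- Wl -> Ba <- Hd -> Se <- Gh
  P2: Mv <- Wl -> Ba <- Hd -> Se <- Jr -> As <- Gh
  P3: Mv <- Wl -> Ba -> As <- Gh
  P4: Mv <- Wl -> Ba -> As <- Jr -> Se <- Gh
  P5: Mv <- Wl -> Ba -> Se <- Gh
  P6: Mv <- Wl -> Ba -> Se <- Jr -> As <- Gh
Each backdoor path contains an unconditioned collider, so every path is already blocked with the empty conditioning set:
  P1: blocked at collider Ba (neither it nor any descendant is in the conditioning set).
  P2: blocked at collider Ba (neither it nor any descendant is in the conditioning set).
  P3: blocked at collider As (neither it nor any descendant is in the conditioning set).
  P4: blocked at collider As (neither it nor any descendant is in the conditioning set).
  P5: blocked at collider Se (neither it nor any descendant is in the conditioning set).
  P6: blocked at collider Se (neither it nor any descendant is in the conditioning set).
The empty set is therefore the unique smallest valid set.

{}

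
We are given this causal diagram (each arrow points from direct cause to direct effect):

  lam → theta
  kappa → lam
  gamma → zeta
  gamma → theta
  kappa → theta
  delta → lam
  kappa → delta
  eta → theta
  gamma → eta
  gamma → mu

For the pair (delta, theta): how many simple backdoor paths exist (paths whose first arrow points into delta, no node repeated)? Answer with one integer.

A backdoor path from delta to theta is any simple undirected path whose first edge points into delta (i.e. leaves delta via a parent).
Parents of delta: {kappa}.
Enumerating:
  P1: delta <- kappa -> lam -> theta
  P2: delta <- kappa -> theta
That exhausts the simple backdoor paths. Count: 2.

2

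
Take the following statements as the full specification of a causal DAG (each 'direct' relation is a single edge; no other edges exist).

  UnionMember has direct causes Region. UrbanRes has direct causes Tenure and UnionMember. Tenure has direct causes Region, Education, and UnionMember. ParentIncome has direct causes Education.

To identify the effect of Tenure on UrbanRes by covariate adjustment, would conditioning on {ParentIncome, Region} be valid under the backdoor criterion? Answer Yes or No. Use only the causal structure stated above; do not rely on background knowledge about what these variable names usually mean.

No

Backdoor paths from Tenure to UrbanRes (paths whose first edge points into Tenure):
  P1: Tenure <- Region -> UnionMember -> UrbanRes
  P2: Tenure <- UnionMember -> UrbanRes
Condition 1 (no descendant of Tenure in the set): holds — descendants of Tenure are {UrbanRes}; none are in {ParentIncome, Region}.
Condition 2 (every backdoor path blocked by {ParentIncome, Region}):
  P1: blocked at fork node Region ∈ conditioning set.
  P2: open — no interior node is in the conditioning set.
{ParentIncome, Region} does not satisfy the backdoor criterion.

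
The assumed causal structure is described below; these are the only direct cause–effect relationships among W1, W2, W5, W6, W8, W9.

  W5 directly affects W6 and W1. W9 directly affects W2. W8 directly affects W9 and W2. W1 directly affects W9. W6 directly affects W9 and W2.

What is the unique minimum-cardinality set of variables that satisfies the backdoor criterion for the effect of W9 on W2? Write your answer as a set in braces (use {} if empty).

Variables eligible for adjustment (non-descendants of W9, excluding W9 and W2): {W1, W5, W6, W8}.
Backdoor paths from W9 to W2:
  P1: W9 <- W1 <- W5 -> W6 -> W2
  P2: W9 <- W8 -> W2
  P3: W9 <- W6 -> W2
The empty set is not sufficient: P1 (W9 <- W1 <- W5 -> W6 -> W2) has no collider blocking it and no conditioned non-collider, so it is open.
Try {W6, W8}:
  P1: blocked at chain node W6 ∈ conditioning set.
  P2: blocked at fork node W8 ∈ conditioning set.
  P3: blocked at fork node W6 ∈ conditioning set.
{W6, W8} contains no descendant of W9 and blocks every backdoor path.
Every element of {W6, W8} is needed (dropping W6 leaves P1 open; dropping W8 leaves P2 open), so no proper subset is valid.
Among all size-2 subsets of the eligible variables, only {W6, W8} blocks every backdoor path, so it is the unique smallest valid adjustment set.

{W6, W8}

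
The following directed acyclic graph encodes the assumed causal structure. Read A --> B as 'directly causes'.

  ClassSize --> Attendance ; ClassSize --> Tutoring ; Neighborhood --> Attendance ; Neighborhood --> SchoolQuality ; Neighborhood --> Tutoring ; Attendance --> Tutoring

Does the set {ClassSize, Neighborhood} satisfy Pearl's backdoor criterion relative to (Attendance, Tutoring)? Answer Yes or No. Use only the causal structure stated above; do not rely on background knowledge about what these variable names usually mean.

Backdoor paths from Attendance to Tutoring (paths whose first edge points into Attendance):
  P1: Attendance <- Neighborhood -> Tutoring
  P2: Attendance <- ClassSize -> Tutoring
Condition 1 (no descendant of Attendance in the set): holds — descendants of Attendance are {Tutoring}; none are in {ClassSize, Neighborhood}.
Condition 2 (every backdoor path blocked by {ClassSize, Neighborhood}):
  P1: blocked at fork node Neighborhood ∈ conditioning set.
  P2: blocked at fork node ClassSize ∈ conditioning set.
{ClassSize, Neighborhood} satisfies the backdoor criterion.

Yes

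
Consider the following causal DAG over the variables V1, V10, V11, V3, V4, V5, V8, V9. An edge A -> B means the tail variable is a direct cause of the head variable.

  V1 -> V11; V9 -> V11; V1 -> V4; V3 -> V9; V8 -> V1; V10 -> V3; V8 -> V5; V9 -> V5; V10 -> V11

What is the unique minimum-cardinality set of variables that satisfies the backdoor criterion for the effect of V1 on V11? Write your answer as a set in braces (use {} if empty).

{}

Variables eligible for adjustment (non-descendants of V1, excluding V1 and V11): {V10, V3, V5, V8, V9}.
Backdoor paths from V1 to V11:
  P1: V1 <- V8 -> V5 <- V9 <- V3 <- V10 -> V11
  P2: V1 <- V8 -> V5 <- V9 -> V11
Each backdoor path contains an unconditioned collider, so every path is already blocked with the empty conditioning set:
  P1: blocked at collider V5 (neither it nor any descendant is in the conditioning set).
  P2: blocked at collider V5 (neither it nor any descendant is in the conditioning set).
The empty set is therefore the unique smallest valid set.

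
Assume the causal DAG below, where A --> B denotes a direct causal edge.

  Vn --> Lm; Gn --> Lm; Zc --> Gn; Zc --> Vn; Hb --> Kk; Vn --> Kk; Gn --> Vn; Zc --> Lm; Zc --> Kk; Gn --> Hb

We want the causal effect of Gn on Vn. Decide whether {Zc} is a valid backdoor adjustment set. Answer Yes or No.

Backdoor paths from Gn to Vn (paths whose first edge points into Gn):
  P1: Gn <- Zc -> Vn
  P2: Gn <- Zc -> Lm <- Vn
  P3: Gn <- Zc -> Kk <- Vn
Condition 1 (no descendant of Gn in the set): holds — descendants of Gn are {Hb, Kk, Lm, Vn}; none are in {Zc}.
Condition 2 (every backdoor path blocked by {Zc}):
  P1: blocked at fork node Zc ∈ conditioning set.
  P2: blocked at fork node Zc ∈ conditioning set.
  P3: blocked at fork node Zc ∈ conditioning set.
{Zc} satisfies the backdoor criterion.

Yes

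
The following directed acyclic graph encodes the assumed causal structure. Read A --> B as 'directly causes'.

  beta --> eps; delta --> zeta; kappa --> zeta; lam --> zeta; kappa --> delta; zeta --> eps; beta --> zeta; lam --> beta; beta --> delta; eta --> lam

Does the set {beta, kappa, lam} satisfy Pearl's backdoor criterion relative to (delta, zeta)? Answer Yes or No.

Yes

Backdoor paths from delta to zeta (paths whose first edge points into delta):
  P1: delta <- kappa -> zeta
  P2: delta <- beta <- lam -> zeta
  P3: delta <- beta -> zeta
  P4: delta <- beta -> eps <- zeta
Condition 1 (no descendant of delta in the set): holds — descendants of delta are {eps, zeta}; none are in {beta, kappa, lam}.
Condition 2 (every backdoor path blocked by {beta, kappa, lam}):
  P1: blocked at fork node kappa ∈ conditioning set.
  P2: blocked at chain node beta ∈ conditioning set.
  P3: blocked at fork node beta ∈ conditioning set.
  P4: blocked at fork node beta ∈ conditioning set.
{beta, kappa, lam} satisfies the backdoor criterion.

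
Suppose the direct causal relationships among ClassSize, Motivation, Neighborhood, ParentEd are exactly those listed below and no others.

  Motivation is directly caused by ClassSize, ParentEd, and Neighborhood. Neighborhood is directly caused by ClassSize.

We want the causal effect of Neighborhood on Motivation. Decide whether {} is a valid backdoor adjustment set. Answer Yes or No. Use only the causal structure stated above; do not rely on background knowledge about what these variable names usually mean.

No

Backdoor paths from Neighborhood to Motivation (paths whose first edge points into Neighborhood):
  P1: Neighborhood <- ClassSize -> Motivation
Condition 1 (no descendant of Neighborhood in the set): holds — descendants of Neighborhood are {Motivation}; none are in {}.
Condition 2 (every backdoor path blocked by {}):
  P1: open — no interior node is in the conditioning set.
{} does not satisfy the backdoor criterion.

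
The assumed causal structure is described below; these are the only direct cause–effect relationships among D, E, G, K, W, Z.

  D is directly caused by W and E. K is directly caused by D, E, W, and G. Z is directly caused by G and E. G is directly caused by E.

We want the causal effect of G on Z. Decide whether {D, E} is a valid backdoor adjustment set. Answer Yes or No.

Yes

Backdoor paths from G to Z (paths whose first edge points into G):
  P1: G <- E -> Z
Condition 1 (no descendant of G in the set): holds — descendants of G are {K, Z}; none are in {D, E}.
Condition 2 (every backdoor path blocked by {D, E}):
  P1: blocked at fork node E ∈ conditioning set.
{D, E} satisfies the backdoor criterion.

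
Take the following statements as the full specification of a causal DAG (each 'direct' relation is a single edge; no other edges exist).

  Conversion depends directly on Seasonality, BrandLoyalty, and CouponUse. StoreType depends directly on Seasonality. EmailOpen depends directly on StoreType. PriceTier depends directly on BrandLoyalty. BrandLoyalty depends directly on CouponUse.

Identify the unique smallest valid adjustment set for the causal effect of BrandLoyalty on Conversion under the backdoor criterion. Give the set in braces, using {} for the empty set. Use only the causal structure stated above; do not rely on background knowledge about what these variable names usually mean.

{CouponUse}

Variables eligible for adjustment (non-descendants of BrandLoyalty, excluding BrandLoyalty and Conversion): {CouponUse, EmailOpen, Seasonality, StoreType}.
Backdoor paths from BrandLoyalty to Conversion:
  P1: BrandLoyalty <- CouponUse -> Conversion
The empty set is not sufficient: P1 (BrandLoyalty <- CouponUse -> Conversion) has no collider blocking it and no conditioned non-collider, so it is open.
Try {CouponUse}:
  P1: blocked at fork node CouponUse ∈ conditioning set.
{CouponUse} contains no descendant of BrandLoyalty and blocks every backdoor path.
No other singleton works — e.g. {Seasonality} leaves P1 open — so {CouponUse} is the unique smallest valid adjustment set.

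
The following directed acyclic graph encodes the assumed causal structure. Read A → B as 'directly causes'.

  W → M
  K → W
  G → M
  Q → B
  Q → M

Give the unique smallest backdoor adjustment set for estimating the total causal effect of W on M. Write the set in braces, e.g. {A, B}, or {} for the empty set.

{}

Variables eligible for adjustment (non-descendants of W, excluding W and M): {B, G, K, Q}.
Backdoor paths from W to M:
  (none)
With no backdoor paths the empty set already satisfies the criterion, and it is trivially minimal.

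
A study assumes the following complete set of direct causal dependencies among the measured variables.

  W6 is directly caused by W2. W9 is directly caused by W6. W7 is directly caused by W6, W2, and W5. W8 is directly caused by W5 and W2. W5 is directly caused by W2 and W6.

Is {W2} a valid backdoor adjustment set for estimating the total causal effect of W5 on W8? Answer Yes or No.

Backdoor paths from W5 to W8 (paths whose first edge points into W5):
  P1: W5 <- W2 -> W8
  P2: W5 <- W6 <- W2 -> W8
  P3: W5 <- W6 -> W7 <- W2 -> W8
Condition 1 (no descendant of W5 in the set): holds — descendants of W5 are {W7, W8}; none are in {W2}.
Condition 2 (every backdoor path blocked by {W2}):
  P1: blocked at fork node W2 ∈ conditioning set.
  P2: blocked at fork node W2 ∈ conditioning set.
  P3: blocked at collider W7 (neither it nor any descendant is in the conditioning set).
{W2} satisfies the backdoor criterion.

Yes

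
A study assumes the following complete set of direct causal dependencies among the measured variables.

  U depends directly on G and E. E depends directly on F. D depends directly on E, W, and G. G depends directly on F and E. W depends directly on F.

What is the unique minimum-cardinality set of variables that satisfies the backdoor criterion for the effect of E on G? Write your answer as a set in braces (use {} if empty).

Variables eligible for adjustment (non-descendants of E, excluding E and G): {F, W}.
Backdoor paths from E to G:
  P1: E <- F -> W -> D <- G
  P2: E <- F -> G
The empty set is not sufficient: P2 (E <- F -> G) has no collider blocking it and no conditioned non-collider, so it is open.
Try {F}:
  P1: blocked at fork node F ∈ conditioning set.
  P2: blocked at fork node F ∈ conditioning set.
{F} contains no descendant of E and blocks every backdoor path.
No other singleton works — e.g. {W} leaves P2 open — so {F} is the unique smallest valid adjustment set.

{F}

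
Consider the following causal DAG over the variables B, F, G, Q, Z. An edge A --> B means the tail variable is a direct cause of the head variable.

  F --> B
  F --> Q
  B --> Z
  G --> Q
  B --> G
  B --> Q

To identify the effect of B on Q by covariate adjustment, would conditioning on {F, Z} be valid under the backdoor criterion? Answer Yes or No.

No

Backdoor paths from B to Q (paths whose first edge points into B):
  P1: B <- F -> Q
Condition 1 (no descendant of B in the set): FAILS — Z is a descendant of B.
Condition 2 (every backdoor path blocked by {F, Z}):
  P1: blocked at fork node F ∈ conditioning set.
{F, Z} does not satisfy the backdoor criterion.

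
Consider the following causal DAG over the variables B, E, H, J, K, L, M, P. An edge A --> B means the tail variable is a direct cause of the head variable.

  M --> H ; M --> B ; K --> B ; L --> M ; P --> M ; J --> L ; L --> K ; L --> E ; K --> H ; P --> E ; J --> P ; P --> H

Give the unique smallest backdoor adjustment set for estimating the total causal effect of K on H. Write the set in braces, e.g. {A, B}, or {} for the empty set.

Variables eligible for adjustment (non-descendants of K, excluding K and H): {E, J, L, M, P}.
Backdoor paths from K to H:
  P1: K <- L <- J -> P -> M -> H
  P2: K <- L <- J -> P -> H
  P3: K <- L -> M <- P -> H
  P4: K <- L -> M -> H
  P5: K <- L -> E <- P -> M -> H
  P6: K <- L -> E <- P -> H
The empty set is not sufficient: P1 (K <- L <- J -> P -> M -> H) has no collider blocking it and no conditioned non-collider, so it is open.
Try {L}:
  P1: blocked at chain node L ∈ conditioning set.
  P2: blocked at chain node L ∈ conditioning set.
  P3: blocked at fork node L ∈ conditioning set.
  P4: blocked at fork node L ∈ conditioning set.
  P5: blocked at fork node L ∈ conditioning set.
  P6: blocked at fork node L ∈ conditioning set.
{L} contains no descendant of K and blocks every backdoor path.
No other singleton works — e.g. {J} leaves P4 open — so {L} is the unique smallest valid adjustment set.

{L}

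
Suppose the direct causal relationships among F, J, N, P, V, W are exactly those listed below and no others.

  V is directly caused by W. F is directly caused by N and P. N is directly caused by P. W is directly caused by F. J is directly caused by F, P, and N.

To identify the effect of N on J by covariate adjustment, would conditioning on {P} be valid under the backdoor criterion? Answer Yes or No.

Yes

Backdoor paths from N to J (paths whose first edge points into N):
  P1: N <- P -> F -> J
  P2: N <- P -> J
Condition 1 (no descendant of N in the set): holds — descendants of N are {F, J, V, W}; none are in {P}.
Condition 2 (every backdoor path blocked by {P}):
  P1: blocked at fork node P ∈ conditioning set.
  P2: blocked at fork node P ∈ conditioning set.
{P} satisfies the backdoor criterion.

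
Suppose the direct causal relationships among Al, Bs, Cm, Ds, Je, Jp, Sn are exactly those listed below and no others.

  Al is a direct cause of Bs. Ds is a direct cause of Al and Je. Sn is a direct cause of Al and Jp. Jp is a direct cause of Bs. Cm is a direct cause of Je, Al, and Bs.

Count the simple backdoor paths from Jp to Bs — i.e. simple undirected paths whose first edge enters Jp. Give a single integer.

3

A backdoor path from Jp to Bs is any simple undirected path whose first edge points into Jp (i.e. leaves Jp via a parent).
Parents of Jp: {Sn}.
Enumerating:
  P1: Jp <- Sn -> Al <- Ds -> Je <- Cm -> Bs
  P2: Jp <- Sn -> Al <- Cm -> Bs
  P3: Jp <- Sn -> Al -> Bs
That exhausts the simple backdoor paths. Count: 3.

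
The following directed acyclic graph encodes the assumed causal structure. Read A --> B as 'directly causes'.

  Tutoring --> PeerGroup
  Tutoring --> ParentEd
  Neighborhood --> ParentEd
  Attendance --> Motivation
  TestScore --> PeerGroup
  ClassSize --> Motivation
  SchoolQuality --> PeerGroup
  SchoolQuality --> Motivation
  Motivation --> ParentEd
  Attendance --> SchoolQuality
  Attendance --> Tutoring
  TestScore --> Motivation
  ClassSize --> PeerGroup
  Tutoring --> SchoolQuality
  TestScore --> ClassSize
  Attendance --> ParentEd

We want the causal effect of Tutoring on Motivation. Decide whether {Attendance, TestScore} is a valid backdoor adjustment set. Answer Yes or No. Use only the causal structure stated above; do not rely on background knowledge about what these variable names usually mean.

Backdoor paths from Tutoring to Motivation (paths whose first edge points into Tutoring):
  P1: Tutoring <- Attendance -> SchoolQuality -> Motivation
  P2: Tutoring <- Attendance -> SchoolQuality -> PeerGroup <- TestScore -> ClassSize -> Motivation
  P3: Tutoring <- Attendance -> SchoolQuality -> PeerGroup <- TestScore -> Motivation
  P4: Tutoring <- Attendance -> SchoolQuality -> PeerGroup <- ClassSize <- TestScore -> Motivation
  P5: Tutoring <- Attendance -> SchoolQuality -> PeerGroup <- ClassSize -> Motivation
  P6: Tutoring <- Attendance -> Motivation
  P7: Tutoring <- Attendance -> ParentEd <- Motivation
Condition 1 (no descendant of Tutoring in the set): holds — descendants of Tutoring are {Motivation, ParentEd, PeerGroup, SchoolQuality}; none are in {Attendance, TestScore}.
Condition 2 (every backdoor path blocked by {Attendance, TestScore}):
  P1: blocked at fork node Attendance ∈ conditioning set.
  P2: blocked at fork node Attendance ∈ conditioning set.
  P3: blocked at fork node Attendance ∈ conditioning set.
  P4: blocked at fork node Attendance ∈ conditioning set.
  P5: blocked at fork node Attendance ∈ conditioning set.
  P6: blocked at fork node Attendance ∈ conditioning set.
  P7: blocked at fork node Attendance ∈ conditioning set.
{Attendance, TestScore} satisfies the backdoor criterion.

Yes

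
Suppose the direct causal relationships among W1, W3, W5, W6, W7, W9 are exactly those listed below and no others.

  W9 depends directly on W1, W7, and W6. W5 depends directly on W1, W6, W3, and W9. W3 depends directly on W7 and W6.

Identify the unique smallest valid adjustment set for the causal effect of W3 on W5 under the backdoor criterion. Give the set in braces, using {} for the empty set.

Variables eligible for adjustment (non-descendants of W3, excluding W3 and W5): {W1, W6, W7, W9}.
Backdoor paths from W3 to W5:
  P1: W3 <- W6 -> W9 <- W1 -> W5
  P2: W3 <- W6 -> W9 -> W5
  P3: W3 <- W6 -> W5
  P4: W3 <- W7 -> W9 <- W6 -> W5
  P5: W3 <- W7 -> W9 <- W1 -> W5
  P6: W3 <- W7 -> W9 -> W5
The empty set is not sufficient: P2 (W3 <- W6 -> W9 -> W5) has no collider blocking it and no conditioned non-collider, so it is open.
Try {W6, W7}:
  P1: blocked at fork node W6 ∈ conditioning set.
  P2: blocked at fork node W6 ∈ conditioning set.
  P3: blocked at fork node W6 ∈ conditioning set.
  P4: blocked at fork node W7 ∈ conditioning set.
  P5: blocked at fork node W7 ∈ conditioning set.
  P6: blocked at fork node W7 ∈ conditioning set.
{W6, W7} contains no descendant of W3 and blocks every backdoor path.
Every element of {W6, W7} is needed (dropping W6 leaves P2 open; dropping W7 leaves P6 open), so no proper subset is valid.
Among all size-2 subsets of the eligible variables, only {W6, W7} blocks every backdoor path, so it is the unique smallest valid adjustment set.

{W6, W7}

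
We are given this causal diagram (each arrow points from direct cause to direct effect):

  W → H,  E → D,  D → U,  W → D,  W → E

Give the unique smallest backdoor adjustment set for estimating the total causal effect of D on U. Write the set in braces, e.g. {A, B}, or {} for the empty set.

Variables eligible for adjustment (non-descendants of D, excluding D and U): {E, H, W}.
Backdoor paths from D to U:
  (none)
With no backdoor paths the empty set already satisfies the criterion, and it is trivially minimal.

{}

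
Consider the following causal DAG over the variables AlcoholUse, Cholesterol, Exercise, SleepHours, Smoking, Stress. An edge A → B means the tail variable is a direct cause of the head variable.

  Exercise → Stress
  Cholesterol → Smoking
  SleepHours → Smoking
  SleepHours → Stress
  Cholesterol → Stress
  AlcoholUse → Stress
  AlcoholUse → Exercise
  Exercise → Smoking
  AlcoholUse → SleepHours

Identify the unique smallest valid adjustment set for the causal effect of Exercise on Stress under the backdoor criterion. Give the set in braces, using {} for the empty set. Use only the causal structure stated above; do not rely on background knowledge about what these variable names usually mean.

{AlcoholUse}

Variables eligible for adjustment (non-descendants of Exercise, excluding Exercise and Stress): {AlcoholUse, Cholesterol, SleepHours}.
Backdoor paths from Exercise to Stress:
  P1: Exercise <- AlcoholUse -> SleepHours -> Smoking <- Cholesterol -> Stress
  P2: Exercise <- AlcoholUse -> SleepHours -> Stress
  P3: Exercise <- AlcoholUse -> Stress
The empty set is not sufficient: P2 (Exercise <- AlcoholUse -> SleepHours -> Stress) has no collider blocking it and no conditioned non-collider, so it is open.
Try {AlcoholUse}:
  P1: blocked at fork node AlcoholUse ∈ conditioning set.
  P2: blocked at fork node AlcoholUse ∈ conditioning set.
  P3: blocked at fork node AlcoholUse ∈ conditioning set.
{AlcoholUse} contains no descendant of Exercise and blocks every backdoor path.
No other singleton works — e.g. {Cholesterol} leaves P2 open — so {AlcoholUse} is the unique smallest valid adjustment set.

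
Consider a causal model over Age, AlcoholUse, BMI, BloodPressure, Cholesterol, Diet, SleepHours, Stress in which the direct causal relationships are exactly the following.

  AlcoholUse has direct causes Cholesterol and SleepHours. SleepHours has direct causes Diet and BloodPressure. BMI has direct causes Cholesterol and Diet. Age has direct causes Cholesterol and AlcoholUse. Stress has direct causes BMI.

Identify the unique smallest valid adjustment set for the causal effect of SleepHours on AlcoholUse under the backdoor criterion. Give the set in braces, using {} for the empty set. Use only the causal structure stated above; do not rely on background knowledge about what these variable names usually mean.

Variables eligible for adjustment (non-descendants of SleepHours, excluding SleepHours and AlcoholUse): {BMI, BloodPressure, Cholesterol, Diet, Stress}.
Backdoor paths from SleepHours to AlcoholUse:
  P1: SleepHours <- Diet -> BMI <- Cholesterol -> AlcoholUse
  P2: SleepHours <- Diet -> BMI <- Cholesterol -> Age <- AlcoholUse
Each backdoor path contains an unconditioned collider, so every path is already blocked with the empty conditioning set:
  P1: blocked at collider BMI (neither it nor any descendant is in the conditioning set).
  P2: blocked at collider BMI (neither it nor any descendant is in the conditioning set).
The empty set is therefore the unique smallest valid set.

{}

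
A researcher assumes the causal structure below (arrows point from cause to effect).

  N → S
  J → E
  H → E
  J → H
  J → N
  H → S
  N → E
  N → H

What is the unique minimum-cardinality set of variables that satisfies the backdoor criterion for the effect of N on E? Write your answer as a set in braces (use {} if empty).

Variables eligible for adjustment (non-descendants of N, excluding N and E): {J}.
Backdoor paths from N to E:
  P1: N <- J -> H -> E
  P2: N <- J -> E
The empty set is not sufficient: P1 (N <- J -> H -> E) has no collider blocking it and no conditioned non-collider, so it is open.
Try {J}:
  P1: blocked at fork node J ∈ conditioning set.
  P2: blocked at fork node J ∈ conditioning set.
{J} contains no descendant of N and blocks every backdoor path.
{J} is the unique smallest valid adjustment set.

{J}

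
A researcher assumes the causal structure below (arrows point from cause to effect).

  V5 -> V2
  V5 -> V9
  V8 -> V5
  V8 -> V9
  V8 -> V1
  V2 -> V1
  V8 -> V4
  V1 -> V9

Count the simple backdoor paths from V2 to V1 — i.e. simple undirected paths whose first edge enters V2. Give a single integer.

4

A backdoor path from V2 to V1 is any simple undirected path whose first edge points into V2 (i.e. leaves V2 via a parent).
Parents of V2: {V5}.
Enumerating:
  P1: V2 <- V5 <- V8 -> V1
  P2: V2 <- V5 <- V8 -> V9 <- V1
  P3: V2 <- V5 -> V9 <- V8 -> V1
  P4: V2 <- V5 -> V9 <- V1
That exhausts the simple backdoor paths. Count: 4.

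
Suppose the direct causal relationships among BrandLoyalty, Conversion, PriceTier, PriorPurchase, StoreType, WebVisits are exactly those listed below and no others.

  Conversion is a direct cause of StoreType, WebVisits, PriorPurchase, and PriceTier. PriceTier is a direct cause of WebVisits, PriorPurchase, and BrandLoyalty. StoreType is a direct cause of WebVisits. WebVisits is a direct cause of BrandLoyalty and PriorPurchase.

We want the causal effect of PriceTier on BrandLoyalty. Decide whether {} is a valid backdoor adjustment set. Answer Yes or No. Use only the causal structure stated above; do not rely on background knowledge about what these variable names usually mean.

No

Backdoor paths from PriceTier to BrandLoyalty (paths whose first edge points into PriceTier):
  P1: PriceTier <- Conversion -> StoreType -> WebVisits -> BrandLoyalty
  P2: PriceTier <- Conversion -> WebVisits -> BrandLoyalty
  P3: PriceTier <- Conversion -> PriorPurchase <- WebVisits -> BrandLoyalty
Condition 1 (no descendant of PriceTier in the set): holds — descendants of PriceTier are {BrandLoyalty, PriorPurchase, WebVisits}; none are in {}.
Condition 2 (every backdoor path blocked by {}):
  P1: open — no interior node is in the conditioning set.
  P2: open — no interior node is in the conditioning set.
  P3: blocked at collider PriorPurchase (neither it nor any descendant is in the conditioning set).
{} does not satisfy the backdoor criterion.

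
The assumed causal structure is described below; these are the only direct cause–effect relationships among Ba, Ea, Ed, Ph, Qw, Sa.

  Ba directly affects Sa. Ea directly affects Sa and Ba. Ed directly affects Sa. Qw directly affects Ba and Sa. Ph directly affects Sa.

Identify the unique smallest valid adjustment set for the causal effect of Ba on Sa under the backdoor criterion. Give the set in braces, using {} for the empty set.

Variables eligible for adjustment (non-descendants of Ba, excluding Ba and Sa): {Ea, Ed, Ph, Qw}.
Backdoor paths from Ba to Sa:
  P1: Ba <- Ea -> Sa
  P2: Ba <- Qw -> Sa
The empty set is not sufficient: P1 (Ba <- Ea -> Sa) has no collider blocking it and no conditioned non-collider, so it is open.
Try {Ea, Qw}:
  P1: blocked at fork node Ea ∈ conditioning set.
  P2: blocked at fork node Qw ∈ conditioning set.
{Ea, Qw} contains no descendant of Ba and blocks every backdoor path.
Every element of {Ea, Qw} is needed (dropping Ea leaves P1 open; dropping Qw leaves P2 open), so no proper subset is valid.
Among all size-2 subsets of the eligible variables, only {Ea, Qw} blocks every backdoor path, so it is the unique smallest valid adjustment set.

{Ea, Qw}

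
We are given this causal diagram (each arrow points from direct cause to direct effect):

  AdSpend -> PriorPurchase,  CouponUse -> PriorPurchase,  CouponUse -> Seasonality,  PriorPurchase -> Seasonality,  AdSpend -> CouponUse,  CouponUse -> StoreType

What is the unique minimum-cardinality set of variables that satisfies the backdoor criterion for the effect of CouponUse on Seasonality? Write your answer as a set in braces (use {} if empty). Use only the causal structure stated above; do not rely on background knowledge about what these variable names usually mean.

{AdSpend}

Variables eligible for adjustment (non-descendants of CouponUse, excluding CouponUse and Seasonality): {AdSpend}.
Backdoor paths from CouponUse to Seasonality:
  P1: CouponUse <- AdSpend -> PriorPurchase -> Seasonality
The empty set is not sufficient: P1 (CouponUse <- AdSpend -> PriorPurchase -> Seasonality) has no collider blocking it and no conditioned non-collider, so it is open.
Try {AdSpend}:
  P1: blocked at fork node AdSpend ∈ conditioning set.
{AdSpend} contains no descendant of CouponUse and blocks every backdoor path.
{AdSpend} is the unique smallest valid adjustment set.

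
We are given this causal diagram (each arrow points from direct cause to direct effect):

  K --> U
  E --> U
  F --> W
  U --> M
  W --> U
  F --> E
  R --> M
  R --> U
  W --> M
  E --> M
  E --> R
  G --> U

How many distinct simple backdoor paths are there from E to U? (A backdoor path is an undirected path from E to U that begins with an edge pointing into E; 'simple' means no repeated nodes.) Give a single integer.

3

A backdoor path from E to U is any simple undirected path whose first edge points into E (i.e. leaves E via a parent).
Parents of E: {F}.
Enumerating:
  P1: E <- F -> W -> U
  P2: E <- F -> W -> M <- R -> U
  P3: E <- F -> W -> M <- U
That exhausts the simple backdoor paths. Count: 3.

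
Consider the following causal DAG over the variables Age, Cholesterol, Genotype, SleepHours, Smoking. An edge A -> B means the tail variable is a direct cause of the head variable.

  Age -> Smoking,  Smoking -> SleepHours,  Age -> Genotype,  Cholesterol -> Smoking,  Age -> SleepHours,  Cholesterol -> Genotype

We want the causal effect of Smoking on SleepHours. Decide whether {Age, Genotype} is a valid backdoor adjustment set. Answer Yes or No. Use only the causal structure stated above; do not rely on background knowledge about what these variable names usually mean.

Yes

Backdoor paths from Smoking to SleepHours (paths whose first edge points into Smoking):
  P1: Smoking <- Cholesterol -> Genotype <- Age -> SleepHours
  P2: Smoking <- Age -> SleepHours
Condition 1 (no descendant of Smoking in the set): holds — descendants of Smoking are {SleepHours}; none are in {Age, Genotype}.
Condition 2 (every backdoor path blocked by {Age, Genotype}):
  P1: blocked at fork node Age ∈ conditioning set.
  P2: blocked at fork node Age ∈ conditioning set.
{Age, Genotype} satisfies the backdoor criterion.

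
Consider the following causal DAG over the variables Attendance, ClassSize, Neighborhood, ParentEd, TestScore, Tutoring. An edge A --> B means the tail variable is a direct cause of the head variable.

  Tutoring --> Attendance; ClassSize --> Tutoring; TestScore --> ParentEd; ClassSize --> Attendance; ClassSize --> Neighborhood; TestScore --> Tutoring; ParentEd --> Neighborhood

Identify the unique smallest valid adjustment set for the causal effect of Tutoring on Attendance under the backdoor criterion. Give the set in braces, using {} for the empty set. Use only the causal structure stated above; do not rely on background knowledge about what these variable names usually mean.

Variables eligible for adjustment (non-descendants of Tutoring, excluding Tutoring and Attendance): {ClassSize, Neighborhood, ParentEd, TestScore}.
Backdoor paths from Tutoring to Attendance:
  P1: Tutoring <- TestScore -> ParentEd -> Neighborhood <- ClassSize -> Attendance
  P2: Tutoring <- ClassSize -> Attendance
The empty set is not sufficient: P2 (Tutoring <- ClassSize -> Attendance) has no collider blocking it and no conditioned non-collider, so it is open.
Try {ClassSize}:
  P1: blocked at collider Neighborhood (neither it nor any descendant is in the conditioning set).
  P2: blocked at fork node ClassSize ∈ conditioning set.
{ClassSize} contains no descendant of Tutoring and blocks every backdoor path.
No other singleton works — e.g. {TestScore} leaves P2 open — so {ClassSize} is the unique smallest valid adjustment set.

{ClassSize}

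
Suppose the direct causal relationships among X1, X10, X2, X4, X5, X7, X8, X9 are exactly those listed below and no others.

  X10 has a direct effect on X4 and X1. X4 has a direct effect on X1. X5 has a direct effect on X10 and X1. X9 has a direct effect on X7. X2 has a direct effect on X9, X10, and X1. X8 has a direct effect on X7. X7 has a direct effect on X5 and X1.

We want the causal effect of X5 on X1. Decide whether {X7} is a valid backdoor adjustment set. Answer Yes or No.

Yes

Backdoor paths from X5 to X1 (paths whose first edge points into X5):
  P1: X5 <- X7 <- X9 <- X2 -> X10 -> X4 -> X1
  P2: X5 <- X7 <- X9 <- X2 -> X10 -> X1
  P3: X5 <- X7 <- X9 <- X2 -> X1
  P4: X5 <- X7 -> X1
Condition 1 (no descendant of X5 in the set): holds — descendants of X5 are {X1, X10, X4}; none are in {X7}.
Condition 2 (every backdoor path blocked by {X7}):
  P1: blocked at chain node X7 ∈ conditioning set.
  P2: blocked at chain node X7 ∈ conditioning set.
  P3: blocked at chain node X7 ∈ conditioning set.
  P4: blocked at fork node X7 ∈ conditioning set.
{X7} satisfies the backdoor criterion.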